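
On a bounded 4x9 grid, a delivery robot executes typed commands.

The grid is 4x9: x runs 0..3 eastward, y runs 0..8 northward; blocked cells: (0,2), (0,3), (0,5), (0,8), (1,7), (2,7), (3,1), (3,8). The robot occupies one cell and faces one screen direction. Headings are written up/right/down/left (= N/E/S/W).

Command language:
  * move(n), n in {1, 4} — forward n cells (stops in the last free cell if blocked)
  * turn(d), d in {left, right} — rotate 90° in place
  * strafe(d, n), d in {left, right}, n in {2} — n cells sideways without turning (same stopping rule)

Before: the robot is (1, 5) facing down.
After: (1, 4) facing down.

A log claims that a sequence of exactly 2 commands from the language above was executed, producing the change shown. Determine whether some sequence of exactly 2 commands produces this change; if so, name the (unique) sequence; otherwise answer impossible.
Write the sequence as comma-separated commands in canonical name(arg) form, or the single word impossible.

key: running move(1) before strafe(right, 2) would end elsewhere — order is forced
start: (1, 5) facing down
t=1 strafe(right, 2) ⇒ (1, 5) facing down
t=2 move(1) ⇒ (1, 4) facing down
no rival 2-sequence matches.

strafe(right, 2), move(1)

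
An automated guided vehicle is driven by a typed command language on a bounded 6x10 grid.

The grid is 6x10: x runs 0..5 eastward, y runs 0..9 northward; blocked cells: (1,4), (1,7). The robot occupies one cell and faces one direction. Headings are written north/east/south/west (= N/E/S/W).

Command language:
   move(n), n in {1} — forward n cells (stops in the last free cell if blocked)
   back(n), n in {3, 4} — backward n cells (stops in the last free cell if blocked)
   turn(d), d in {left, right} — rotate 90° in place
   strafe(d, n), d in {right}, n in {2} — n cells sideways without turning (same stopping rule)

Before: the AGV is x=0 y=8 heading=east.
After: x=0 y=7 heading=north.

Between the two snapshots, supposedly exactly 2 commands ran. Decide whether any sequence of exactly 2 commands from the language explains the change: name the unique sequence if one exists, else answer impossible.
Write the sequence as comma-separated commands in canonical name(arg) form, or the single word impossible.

impossible

checked all 2-command options: none fits.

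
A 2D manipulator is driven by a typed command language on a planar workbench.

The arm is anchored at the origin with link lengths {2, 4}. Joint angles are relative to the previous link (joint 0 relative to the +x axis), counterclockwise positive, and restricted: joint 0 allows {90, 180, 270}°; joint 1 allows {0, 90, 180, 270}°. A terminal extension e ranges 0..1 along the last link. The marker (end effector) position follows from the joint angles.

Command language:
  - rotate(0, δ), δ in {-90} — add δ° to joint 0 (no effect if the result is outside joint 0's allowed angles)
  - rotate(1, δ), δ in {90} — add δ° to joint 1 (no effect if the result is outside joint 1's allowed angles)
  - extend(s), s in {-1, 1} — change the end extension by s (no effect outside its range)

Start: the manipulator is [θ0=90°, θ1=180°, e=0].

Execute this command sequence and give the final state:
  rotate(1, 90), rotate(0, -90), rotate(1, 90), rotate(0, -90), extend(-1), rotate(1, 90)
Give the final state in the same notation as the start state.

t0: [θ0=90°, θ1=180°, e=0]
[1] after rotate(1, 90): [θ0=90°, θ1=270°, e=0]
[2] after rotate(0, -90): [θ0=90°, θ1=270°, e=0]
[3] after rotate(1, 90): [θ0=90°, θ1=0°, e=0]
[4] after rotate(0, -90): [θ0=90°, θ1=0°, e=0]
[5] after extend(-1): [θ0=90°, θ1=0°, e=0]
[6] after rotate(1, 90): [θ0=90°, θ1=90°, e=0]

[θ0=90°, θ1=90°, e=0]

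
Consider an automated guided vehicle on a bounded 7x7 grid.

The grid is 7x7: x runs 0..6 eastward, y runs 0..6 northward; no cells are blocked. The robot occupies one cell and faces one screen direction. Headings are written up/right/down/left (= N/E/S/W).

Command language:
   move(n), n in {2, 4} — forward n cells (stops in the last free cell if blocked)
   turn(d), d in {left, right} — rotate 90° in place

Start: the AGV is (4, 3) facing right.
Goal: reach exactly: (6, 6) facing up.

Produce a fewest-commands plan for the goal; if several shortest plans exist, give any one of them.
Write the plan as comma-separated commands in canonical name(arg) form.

initial: (4, 3) facing right
step 1 (move(4)): (6, 3) facing right
step 2 (turn(left)): (6, 3) facing up
step 3 (move(4)): (6, 6) facing up
shorter routes all fall short; 3 is best.

move(4), turn(left), move(4)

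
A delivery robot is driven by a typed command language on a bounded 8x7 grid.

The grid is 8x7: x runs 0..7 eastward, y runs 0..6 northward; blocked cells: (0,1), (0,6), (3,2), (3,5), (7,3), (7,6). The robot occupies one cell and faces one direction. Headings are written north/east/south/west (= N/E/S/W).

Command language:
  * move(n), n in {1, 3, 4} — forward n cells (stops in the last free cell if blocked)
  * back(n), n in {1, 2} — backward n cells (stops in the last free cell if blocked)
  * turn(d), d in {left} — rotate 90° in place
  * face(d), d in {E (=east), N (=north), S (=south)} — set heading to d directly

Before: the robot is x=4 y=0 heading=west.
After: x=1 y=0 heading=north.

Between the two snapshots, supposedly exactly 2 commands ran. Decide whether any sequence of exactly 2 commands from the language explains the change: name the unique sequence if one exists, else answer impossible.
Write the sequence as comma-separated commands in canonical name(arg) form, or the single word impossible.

key: running face(N) before move(3) would end elsewhere — order is forced
t0: x=4 y=0 heading=west
step 1 (move(3)): x=1 y=0 heading=west
step 2 (face(N)): x=1 y=0 heading=north
no other 2-command option fits: unique.

move(3), face(N)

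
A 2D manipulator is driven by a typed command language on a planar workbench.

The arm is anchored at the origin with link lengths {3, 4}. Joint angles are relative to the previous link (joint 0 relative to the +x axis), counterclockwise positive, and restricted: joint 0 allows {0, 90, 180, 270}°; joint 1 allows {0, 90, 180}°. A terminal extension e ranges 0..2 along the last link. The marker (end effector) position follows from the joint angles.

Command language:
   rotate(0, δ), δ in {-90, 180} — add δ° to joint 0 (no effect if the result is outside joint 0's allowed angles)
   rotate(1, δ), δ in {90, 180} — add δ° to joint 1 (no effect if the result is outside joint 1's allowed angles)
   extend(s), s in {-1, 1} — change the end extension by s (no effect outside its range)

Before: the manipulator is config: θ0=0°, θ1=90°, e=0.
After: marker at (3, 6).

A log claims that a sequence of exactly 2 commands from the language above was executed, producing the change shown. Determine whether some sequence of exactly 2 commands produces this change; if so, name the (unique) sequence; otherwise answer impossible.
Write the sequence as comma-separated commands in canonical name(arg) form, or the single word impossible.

extend(1), extend(1)

start: config: θ0=0°, θ1=90°, e=0
t=1 extend(1) ⇒ config: θ0=0°, θ1=90°, e=1
t=2 extend(1) ⇒ config: θ0=0°, θ1=90°, e=2
all 36 alternatives checked — unique.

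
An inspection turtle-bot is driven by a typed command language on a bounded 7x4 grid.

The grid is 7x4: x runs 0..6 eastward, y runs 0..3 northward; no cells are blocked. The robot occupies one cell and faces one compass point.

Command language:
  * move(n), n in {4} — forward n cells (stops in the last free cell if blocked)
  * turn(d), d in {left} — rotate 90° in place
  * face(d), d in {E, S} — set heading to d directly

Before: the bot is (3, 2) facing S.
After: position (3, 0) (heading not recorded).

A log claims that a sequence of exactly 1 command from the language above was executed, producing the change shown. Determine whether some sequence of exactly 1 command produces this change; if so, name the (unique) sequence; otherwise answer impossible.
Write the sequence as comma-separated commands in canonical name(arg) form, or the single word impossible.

move(4)

key: move(4) runs into the grid edge before its full distance
from: (3, 2) facing S
[1] after move(4): (3, 0) facing S
no other 1-command option fits: unique.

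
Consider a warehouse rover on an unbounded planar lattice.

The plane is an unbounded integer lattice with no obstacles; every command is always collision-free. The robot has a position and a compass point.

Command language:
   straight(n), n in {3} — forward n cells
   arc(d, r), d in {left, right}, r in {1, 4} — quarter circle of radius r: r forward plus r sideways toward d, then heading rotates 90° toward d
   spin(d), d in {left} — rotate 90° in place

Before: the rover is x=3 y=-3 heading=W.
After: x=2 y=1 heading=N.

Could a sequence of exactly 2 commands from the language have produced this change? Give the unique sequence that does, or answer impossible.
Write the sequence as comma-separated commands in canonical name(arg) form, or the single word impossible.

arc(right, 1), straight(3)

key: position moved to (2,1) AND the heading swung to N — translation plus rotation needed
begin: x=3 y=-3 heading=W
[1] after arc(right, 1): x=2 y=-2 heading=N
[2] after straight(3): x=2 y=1 heading=N
no other 2-command option fits: unique.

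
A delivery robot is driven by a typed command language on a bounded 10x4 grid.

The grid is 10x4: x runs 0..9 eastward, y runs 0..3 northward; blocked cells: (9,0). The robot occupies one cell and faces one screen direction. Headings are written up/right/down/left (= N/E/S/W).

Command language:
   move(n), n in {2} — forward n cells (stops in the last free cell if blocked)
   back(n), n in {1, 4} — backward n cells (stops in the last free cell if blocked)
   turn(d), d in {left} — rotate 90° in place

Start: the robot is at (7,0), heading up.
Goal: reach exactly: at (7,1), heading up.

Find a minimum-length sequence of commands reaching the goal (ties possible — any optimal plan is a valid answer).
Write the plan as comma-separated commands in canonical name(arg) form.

move(2), back(1)

from: at (7,0), heading up
step 1 (move(2)): at (7,2), heading up
step 2 (back(1)): at (7,1), heading up
nothing shorter than 2 reaches the goal.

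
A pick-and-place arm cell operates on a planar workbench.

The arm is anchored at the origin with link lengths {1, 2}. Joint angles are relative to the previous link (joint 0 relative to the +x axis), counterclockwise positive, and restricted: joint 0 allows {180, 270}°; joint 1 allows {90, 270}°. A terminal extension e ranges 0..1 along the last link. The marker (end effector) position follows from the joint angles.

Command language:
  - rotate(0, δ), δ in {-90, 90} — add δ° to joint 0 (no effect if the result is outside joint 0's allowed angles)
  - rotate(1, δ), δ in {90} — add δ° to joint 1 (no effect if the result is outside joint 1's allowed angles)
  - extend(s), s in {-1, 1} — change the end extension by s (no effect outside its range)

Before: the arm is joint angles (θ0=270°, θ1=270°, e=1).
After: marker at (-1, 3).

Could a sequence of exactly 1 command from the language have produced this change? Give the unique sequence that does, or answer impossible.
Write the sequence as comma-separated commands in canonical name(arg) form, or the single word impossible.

rotate(0, -90)

start: joint angles (θ0=270°, θ1=270°, e=1)
step 1 (rotate(0, -90)): joint angles (θ0=180°, θ1=270°, e=1)
no other 1-command option fits: unique.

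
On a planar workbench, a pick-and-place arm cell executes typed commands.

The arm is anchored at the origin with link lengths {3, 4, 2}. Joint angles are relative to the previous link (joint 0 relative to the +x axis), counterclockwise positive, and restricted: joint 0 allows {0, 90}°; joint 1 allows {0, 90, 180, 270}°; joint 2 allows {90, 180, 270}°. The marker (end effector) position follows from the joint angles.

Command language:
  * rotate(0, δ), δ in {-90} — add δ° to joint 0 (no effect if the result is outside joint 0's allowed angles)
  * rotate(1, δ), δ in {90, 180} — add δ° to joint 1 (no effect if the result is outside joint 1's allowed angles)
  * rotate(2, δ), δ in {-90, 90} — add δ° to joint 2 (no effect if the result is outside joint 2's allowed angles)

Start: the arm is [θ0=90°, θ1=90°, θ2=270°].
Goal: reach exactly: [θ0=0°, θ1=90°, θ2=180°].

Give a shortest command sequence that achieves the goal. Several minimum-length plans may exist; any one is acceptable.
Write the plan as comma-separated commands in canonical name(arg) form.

rotate(2, -90), rotate(0, -90)

t0: [θ0=90°, θ1=90°, θ2=270°]
[1] after rotate(2, -90): [θ0=90°, θ1=90°, θ2=180°]
[2] after rotate(0, -90): [θ0=0°, θ1=90°, θ2=180°]
no 1-step plan works, so 2 is optimal.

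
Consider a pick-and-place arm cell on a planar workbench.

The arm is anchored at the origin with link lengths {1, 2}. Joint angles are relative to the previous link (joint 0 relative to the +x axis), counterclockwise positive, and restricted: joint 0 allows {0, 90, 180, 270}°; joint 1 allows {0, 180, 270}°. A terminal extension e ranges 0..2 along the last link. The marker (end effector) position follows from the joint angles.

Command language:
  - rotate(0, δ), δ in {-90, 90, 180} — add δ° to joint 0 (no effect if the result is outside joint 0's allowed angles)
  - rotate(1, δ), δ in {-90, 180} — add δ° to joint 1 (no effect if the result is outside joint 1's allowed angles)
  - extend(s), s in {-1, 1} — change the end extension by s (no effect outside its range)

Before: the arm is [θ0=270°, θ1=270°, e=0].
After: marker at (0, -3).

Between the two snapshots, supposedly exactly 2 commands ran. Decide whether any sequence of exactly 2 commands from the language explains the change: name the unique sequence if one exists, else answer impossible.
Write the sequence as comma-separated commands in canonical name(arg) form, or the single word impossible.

rotate(1, -90), rotate(1, 180)

key: running rotate(1, 180) before rotate(1, -90) would end elsewhere — order is forced
from: [θ0=270°, θ1=270°, e=0]
1. rotate(1, -90) → [θ0=270°, θ1=180°, e=0]
2. rotate(1, 180) → [θ0=270°, θ1=0°, e=0]
no other 2-command option fits: unique.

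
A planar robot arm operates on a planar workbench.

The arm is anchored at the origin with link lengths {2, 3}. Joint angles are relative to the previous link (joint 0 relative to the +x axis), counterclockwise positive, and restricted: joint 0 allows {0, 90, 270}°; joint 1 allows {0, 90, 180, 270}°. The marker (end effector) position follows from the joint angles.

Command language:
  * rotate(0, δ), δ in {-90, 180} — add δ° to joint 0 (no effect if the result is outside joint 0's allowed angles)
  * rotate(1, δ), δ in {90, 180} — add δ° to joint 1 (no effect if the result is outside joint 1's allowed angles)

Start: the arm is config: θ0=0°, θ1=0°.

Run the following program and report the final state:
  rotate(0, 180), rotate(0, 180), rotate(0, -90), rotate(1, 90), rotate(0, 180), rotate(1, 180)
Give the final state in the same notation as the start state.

config: θ0=90°, θ1=270°

begin: config: θ0=0°, θ1=0°
step 1 (rotate(0, 180)): config: θ0=0°, θ1=0°
step 2 (rotate(0, 180)): config: θ0=0°, θ1=0°
step 3 (rotate(0, -90)): config: θ0=270°, θ1=0°
step 4 (rotate(1, 90)): config: θ0=270°, θ1=90°
step 5 (rotate(0, 180)): config: θ0=90°, θ1=90°
step 6 (rotate(1, 180)): config: θ0=90°, θ1=270°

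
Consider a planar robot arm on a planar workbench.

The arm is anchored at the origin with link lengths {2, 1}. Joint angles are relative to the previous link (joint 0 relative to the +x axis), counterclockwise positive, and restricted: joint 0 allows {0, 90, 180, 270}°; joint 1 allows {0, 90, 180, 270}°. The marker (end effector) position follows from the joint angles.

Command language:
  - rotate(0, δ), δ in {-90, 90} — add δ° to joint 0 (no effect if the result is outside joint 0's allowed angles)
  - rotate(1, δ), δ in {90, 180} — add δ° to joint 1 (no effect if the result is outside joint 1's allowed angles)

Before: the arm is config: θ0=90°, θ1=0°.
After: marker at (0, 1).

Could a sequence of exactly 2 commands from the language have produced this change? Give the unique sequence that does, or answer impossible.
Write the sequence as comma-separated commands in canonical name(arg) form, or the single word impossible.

begin: config: θ0=90°, θ1=0°
step 1 (rotate(1, 90)): config: θ0=90°, θ1=90°
step 2 (rotate(1, 90)): config: θ0=90°, θ1=180°
no rival 2-sequence matches.

rotate(1, 90), rotate(1, 90)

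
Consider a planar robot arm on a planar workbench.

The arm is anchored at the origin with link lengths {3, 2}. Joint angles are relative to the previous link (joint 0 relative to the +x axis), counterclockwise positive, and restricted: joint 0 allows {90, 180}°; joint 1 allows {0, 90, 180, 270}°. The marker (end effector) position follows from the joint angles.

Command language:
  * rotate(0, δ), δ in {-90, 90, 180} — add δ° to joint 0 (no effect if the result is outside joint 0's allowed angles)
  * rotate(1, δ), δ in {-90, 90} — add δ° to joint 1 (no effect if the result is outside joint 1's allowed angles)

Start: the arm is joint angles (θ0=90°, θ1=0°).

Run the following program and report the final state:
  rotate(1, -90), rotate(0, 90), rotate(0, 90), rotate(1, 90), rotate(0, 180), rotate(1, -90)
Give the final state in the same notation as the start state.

t0: joint angles (θ0=90°, θ1=0°)
step 1 (rotate(1, -90)): joint angles (θ0=90°, θ1=270°)
step 2 (rotate(0, 90)): joint angles (θ0=180°, θ1=270°)
step 3 (rotate(0, 90)): joint angles (θ0=180°, θ1=270°)
step 4 (rotate(1, 90)): joint angles (θ0=180°, θ1=0°)
step 5 (rotate(0, 180)): joint angles (θ0=180°, θ1=0°)
step 6 (rotate(1, -90)): joint angles (θ0=180°, θ1=270°)

joint angles (θ0=180°, θ1=270°)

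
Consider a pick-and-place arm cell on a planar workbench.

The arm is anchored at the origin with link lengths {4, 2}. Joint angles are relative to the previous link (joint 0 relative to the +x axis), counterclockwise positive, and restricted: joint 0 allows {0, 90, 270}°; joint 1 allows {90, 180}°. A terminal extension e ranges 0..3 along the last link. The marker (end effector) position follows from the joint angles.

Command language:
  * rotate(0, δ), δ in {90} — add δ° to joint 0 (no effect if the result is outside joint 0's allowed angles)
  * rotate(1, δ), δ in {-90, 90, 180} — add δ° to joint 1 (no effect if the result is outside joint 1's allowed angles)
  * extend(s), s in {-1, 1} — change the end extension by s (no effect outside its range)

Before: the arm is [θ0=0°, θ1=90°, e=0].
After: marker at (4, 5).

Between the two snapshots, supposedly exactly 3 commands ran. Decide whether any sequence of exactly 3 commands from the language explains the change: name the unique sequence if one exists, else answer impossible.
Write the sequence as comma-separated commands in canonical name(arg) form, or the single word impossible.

extend(1), extend(1), extend(1)

from: [θ0=0°, θ1=90°, e=0]
t=1 extend(1) ⇒ [θ0=0°, θ1=90°, e=1]
t=2 extend(1) ⇒ [θ0=0°, θ1=90°, e=2]
t=3 extend(1) ⇒ [θ0=0°, θ1=90°, e=3]
no other 3-command option fits: unique.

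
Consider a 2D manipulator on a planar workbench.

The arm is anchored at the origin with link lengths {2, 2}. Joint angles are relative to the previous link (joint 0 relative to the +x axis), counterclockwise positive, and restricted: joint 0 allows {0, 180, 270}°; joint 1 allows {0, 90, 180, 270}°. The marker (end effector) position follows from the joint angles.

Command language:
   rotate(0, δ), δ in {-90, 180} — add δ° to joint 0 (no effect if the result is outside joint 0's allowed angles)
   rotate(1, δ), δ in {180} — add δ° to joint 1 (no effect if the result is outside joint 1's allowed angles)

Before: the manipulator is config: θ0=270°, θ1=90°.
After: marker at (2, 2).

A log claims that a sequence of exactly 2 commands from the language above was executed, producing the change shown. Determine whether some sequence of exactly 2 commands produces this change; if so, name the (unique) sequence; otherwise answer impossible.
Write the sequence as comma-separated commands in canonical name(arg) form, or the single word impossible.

rotate(0, -90), rotate(0, 180)

key: order matters: swapping rotate(0, -90) and rotate(0, 180) lands elsewhere
start: config: θ0=270°, θ1=90°
[1] after rotate(0, -90): config: θ0=180°, θ1=90°
[2] after rotate(0, 180): config: θ0=0°, θ1=90°
no rival 2-sequence matches.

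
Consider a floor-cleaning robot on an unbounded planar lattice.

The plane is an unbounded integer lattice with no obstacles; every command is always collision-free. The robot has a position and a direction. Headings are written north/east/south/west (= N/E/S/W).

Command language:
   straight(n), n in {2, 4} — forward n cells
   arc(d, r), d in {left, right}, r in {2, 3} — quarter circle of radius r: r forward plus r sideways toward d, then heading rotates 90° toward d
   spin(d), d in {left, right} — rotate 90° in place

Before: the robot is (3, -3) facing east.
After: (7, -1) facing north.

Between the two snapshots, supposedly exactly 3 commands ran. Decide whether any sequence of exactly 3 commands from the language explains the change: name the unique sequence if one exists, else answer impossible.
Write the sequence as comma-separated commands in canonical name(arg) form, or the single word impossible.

key: position moved to (7,-1) AND the heading swung to N — translation plus rotation needed
begin: (3, -3) facing east
step 1 (straight(4)): (7, -3) facing east
step 2 (spin(left)): (7, -3) facing north
step 3 (straight(2)): (7, -1) facing north
all 512 alternatives checked — unique.

straight(4), spin(left), straight(2)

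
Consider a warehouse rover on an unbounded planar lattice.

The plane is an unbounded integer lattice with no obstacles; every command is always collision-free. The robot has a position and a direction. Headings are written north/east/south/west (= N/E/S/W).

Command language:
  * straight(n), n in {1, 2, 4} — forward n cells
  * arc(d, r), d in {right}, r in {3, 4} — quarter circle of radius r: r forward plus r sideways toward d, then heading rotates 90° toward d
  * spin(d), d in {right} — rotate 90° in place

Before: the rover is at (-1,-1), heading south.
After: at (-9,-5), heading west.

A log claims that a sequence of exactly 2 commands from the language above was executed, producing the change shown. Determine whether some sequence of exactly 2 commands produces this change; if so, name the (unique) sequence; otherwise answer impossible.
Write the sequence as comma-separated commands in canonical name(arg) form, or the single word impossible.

arc(right, 4), straight(4)

key: order matters: swapping arc(right, 4) and straight(4) lands elsewhere
begin: at (-1,-1), heading south
1. arc(right, 4) → at (-5,-5), heading west
2. straight(4) → at (-9,-5), heading west
all 36 alternatives checked — unique.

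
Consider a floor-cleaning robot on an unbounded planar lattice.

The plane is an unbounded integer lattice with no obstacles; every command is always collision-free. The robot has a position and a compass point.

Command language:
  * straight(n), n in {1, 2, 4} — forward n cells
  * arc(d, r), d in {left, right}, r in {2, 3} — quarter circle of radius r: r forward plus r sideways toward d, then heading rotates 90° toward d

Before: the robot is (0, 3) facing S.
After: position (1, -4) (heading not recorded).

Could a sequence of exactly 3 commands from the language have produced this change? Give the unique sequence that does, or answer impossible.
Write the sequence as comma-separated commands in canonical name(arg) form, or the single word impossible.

arc(left, 2), arc(right, 2), arc(right, 3)

key: running arc(right, 3) before arc(left, 2) would end elsewhere — order is forced
initial: (0, 3) facing S
1. arc(left, 2) → (2, 1) facing E
2. arc(right, 2) → (4, -1) facing S
3. arc(right, 3) → (1, -4) facing W
no rival 3-sequence matches.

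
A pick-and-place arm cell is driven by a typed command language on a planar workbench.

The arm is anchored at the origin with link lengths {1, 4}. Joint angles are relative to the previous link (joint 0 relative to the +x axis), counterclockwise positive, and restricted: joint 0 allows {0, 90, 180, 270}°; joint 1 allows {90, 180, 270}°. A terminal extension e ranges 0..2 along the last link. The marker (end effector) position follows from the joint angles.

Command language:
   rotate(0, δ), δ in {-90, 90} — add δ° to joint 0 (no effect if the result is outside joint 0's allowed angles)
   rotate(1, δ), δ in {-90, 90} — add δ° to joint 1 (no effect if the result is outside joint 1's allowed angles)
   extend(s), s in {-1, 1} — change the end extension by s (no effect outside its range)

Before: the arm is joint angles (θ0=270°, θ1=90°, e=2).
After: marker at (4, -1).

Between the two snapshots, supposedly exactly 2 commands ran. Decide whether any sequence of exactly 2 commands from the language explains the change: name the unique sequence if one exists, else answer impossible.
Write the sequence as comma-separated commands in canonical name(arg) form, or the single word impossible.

extend(-1), extend(-1)

t0: joint angles (θ0=270°, θ1=90°, e=2)
t=1 extend(-1) ⇒ joint angles (θ0=270°, θ1=90°, e=1)
t=2 extend(-1) ⇒ joint angles (θ0=270°, θ1=90°, e=0)
all 36 alternatives checked — unique.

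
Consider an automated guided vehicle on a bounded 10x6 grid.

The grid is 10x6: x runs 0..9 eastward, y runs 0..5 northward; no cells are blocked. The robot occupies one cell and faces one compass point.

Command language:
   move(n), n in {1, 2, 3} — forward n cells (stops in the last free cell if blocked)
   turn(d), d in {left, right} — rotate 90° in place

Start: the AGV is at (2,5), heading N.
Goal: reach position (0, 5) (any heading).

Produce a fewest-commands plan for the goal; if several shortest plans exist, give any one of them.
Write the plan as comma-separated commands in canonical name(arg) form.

turn(left), move(3)

initial: at (2,5), heading N
1. turn(left) → at (2,5), heading W
2. move(3) → at (0,5), heading W
no 1-step plan works, so 2 is optimal.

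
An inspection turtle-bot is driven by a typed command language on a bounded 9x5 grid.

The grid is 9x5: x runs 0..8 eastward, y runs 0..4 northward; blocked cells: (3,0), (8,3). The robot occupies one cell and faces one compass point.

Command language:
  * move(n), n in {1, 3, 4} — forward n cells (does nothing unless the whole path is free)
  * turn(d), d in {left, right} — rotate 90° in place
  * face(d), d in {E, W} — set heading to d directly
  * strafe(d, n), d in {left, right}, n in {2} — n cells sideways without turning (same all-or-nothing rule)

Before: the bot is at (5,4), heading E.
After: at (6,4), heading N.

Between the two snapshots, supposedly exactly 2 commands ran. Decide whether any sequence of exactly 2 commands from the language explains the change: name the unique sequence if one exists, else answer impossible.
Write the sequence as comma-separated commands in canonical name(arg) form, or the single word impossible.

move(1), turn(left)

key: position moved to (6,4) AND the heading swung to N — translation plus rotation needed
initial: at (5,4), heading E
1. move(1) → at (6,4), heading E
2. turn(left) → at (6,4), heading N
no rival 2-sequence matches.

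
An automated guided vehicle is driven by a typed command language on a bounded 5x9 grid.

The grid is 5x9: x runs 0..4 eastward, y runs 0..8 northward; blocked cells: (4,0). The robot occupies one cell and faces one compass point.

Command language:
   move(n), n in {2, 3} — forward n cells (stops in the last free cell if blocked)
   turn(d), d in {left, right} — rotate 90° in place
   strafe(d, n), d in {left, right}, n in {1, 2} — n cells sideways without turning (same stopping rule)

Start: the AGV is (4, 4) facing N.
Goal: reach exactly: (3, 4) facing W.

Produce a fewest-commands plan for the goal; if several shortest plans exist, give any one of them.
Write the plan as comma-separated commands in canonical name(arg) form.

t0: (4, 4) facing N
1. strafe(left, 1) → (3, 4) facing N
2. turn(left) → (3, 4) facing W
nothing shorter than 2 reaches the goal.

strafe(left, 1), turn(left)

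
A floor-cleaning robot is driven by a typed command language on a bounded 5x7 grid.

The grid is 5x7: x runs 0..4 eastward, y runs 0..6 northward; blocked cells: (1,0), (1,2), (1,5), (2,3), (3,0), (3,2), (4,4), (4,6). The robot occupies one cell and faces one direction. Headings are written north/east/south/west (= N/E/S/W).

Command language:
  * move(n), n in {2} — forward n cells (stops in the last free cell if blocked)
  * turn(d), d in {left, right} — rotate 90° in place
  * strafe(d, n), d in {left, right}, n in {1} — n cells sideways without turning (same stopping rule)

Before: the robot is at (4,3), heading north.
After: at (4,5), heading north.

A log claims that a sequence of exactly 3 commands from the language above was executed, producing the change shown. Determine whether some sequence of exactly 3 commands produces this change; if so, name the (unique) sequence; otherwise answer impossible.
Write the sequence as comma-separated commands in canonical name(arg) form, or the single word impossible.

key: still facing N at the end — nothing in the sequence rotates
from: at (4,3), heading north
[1] after strafe(left, 1): at (3,3), heading north
[2] after move(2): at (3,5), heading north
[3] after strafe(right, 1): at (4,5), heading north
uniquely the one of 125 3-step routes that fits.

strafe(left, 1), move(2), strafe(right, 1)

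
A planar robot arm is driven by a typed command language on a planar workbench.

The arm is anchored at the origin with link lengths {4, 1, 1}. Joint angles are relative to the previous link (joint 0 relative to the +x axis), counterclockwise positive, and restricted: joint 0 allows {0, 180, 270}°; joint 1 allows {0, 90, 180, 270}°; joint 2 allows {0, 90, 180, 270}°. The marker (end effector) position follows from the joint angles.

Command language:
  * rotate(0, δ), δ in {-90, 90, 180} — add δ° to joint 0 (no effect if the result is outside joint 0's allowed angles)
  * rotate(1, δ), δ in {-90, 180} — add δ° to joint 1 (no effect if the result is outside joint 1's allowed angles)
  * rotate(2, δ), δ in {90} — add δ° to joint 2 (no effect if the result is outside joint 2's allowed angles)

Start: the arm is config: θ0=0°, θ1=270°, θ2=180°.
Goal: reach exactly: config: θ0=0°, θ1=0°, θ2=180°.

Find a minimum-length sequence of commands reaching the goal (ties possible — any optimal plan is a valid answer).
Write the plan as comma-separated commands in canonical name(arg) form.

rotate(1, -90), rotate(1, 180)

t0: config: θ0=0°, θ1=270°, θ2=180°
t=1 rotate(1, -90) ⇒ config: θ0=0°, θ1=180°, θ2=180°
t=2 rotate(1, 180) ⇒ config: θ0=0°, θ1=0°, θ2=180°
minimal: 2 command(s), checked below 2.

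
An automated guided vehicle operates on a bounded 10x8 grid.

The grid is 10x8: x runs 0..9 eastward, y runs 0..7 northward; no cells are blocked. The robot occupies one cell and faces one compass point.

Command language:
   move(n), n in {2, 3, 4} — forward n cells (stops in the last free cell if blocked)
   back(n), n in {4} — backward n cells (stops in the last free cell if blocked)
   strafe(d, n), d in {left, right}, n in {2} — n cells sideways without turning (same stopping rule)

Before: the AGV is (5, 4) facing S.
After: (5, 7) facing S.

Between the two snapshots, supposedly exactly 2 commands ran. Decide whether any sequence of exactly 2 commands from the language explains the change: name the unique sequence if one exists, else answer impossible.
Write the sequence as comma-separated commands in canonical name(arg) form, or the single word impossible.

back(4), back(4)

key: still facing S at the end — nothing in the sequence rotates
t0: (5, 4) facing S
step 1 (back(4)): (5, 7) facing S
step 2 (back(4)): (5, 7) facing S
uniquely the one of 36 2-step routes that fits.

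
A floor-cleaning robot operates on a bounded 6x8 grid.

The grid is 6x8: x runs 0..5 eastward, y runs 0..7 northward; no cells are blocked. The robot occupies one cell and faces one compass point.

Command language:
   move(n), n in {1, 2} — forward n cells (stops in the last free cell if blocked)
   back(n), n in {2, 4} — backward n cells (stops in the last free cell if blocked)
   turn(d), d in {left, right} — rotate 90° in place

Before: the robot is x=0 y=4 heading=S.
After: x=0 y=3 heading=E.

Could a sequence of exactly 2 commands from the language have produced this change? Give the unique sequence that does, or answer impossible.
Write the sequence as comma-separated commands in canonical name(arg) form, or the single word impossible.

move(1), turn(left)

key: running turn(left) before move(1) would end elsewhere — order is forced
initial: x=0 y=4 heading=S
step 1 (move(1)): x=0 y=3 heading=S
step 2 (turn(left)): x=0 y=3 heading=E
no rival 2-sequence matches.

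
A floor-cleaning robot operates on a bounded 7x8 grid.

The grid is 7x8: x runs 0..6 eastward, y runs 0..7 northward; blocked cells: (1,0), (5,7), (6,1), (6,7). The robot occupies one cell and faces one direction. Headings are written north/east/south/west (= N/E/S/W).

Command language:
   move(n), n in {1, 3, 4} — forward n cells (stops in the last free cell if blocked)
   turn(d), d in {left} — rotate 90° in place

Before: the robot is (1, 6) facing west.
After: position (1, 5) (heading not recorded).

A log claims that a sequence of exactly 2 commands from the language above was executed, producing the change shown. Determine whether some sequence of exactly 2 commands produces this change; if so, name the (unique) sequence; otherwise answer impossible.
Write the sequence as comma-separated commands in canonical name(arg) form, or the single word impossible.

key: running move(1) before turn(left) would end elsewhere — order is forced
initial: (1, 6) facing west
1. turn(left) → (1, 6) facing south
2. move(1) → (1, 5) facing south
all 16 alternatives checked — unique.

turn(left), move(1)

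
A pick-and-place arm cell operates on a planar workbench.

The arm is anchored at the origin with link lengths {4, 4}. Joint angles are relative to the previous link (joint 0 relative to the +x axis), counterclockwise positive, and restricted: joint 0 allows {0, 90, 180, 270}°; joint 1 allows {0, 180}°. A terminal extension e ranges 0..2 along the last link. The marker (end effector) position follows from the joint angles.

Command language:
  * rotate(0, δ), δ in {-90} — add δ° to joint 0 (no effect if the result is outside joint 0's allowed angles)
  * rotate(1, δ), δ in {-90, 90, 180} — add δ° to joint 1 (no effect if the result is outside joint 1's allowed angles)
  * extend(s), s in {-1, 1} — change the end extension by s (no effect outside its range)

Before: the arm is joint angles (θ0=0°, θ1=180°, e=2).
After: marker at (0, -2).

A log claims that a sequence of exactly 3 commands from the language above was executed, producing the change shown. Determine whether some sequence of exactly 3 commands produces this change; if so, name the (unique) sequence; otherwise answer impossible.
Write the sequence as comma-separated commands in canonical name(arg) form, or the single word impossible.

rotate(0, -90), rotate(0, -90), rotate(0, -90)

t0: joint angles (θ0=0°, θ1=180°, e=2)
1. rotate(0, -90) → joint angles (θ0=270°, θ1=180°, e=2)
2. rotate(0, -90) → joint angles (θ0=180°, θ1=180°, e=2)
3. rotate(0, -90) → joint angles (θ0=90°, θ1=180°, e=2)
uniquely the one of 216 3-step routes that fits.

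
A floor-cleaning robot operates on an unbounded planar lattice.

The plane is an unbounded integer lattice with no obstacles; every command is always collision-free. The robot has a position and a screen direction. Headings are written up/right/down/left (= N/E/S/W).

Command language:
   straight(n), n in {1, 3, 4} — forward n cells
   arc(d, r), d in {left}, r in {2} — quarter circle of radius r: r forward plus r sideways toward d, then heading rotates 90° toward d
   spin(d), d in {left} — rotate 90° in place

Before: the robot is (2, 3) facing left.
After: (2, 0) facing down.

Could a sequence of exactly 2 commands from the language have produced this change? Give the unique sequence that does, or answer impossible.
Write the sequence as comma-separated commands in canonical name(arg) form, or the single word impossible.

key: running straight(3) before spin(left) would end elsewhere — order is forced
start: (2, 3) facing left
[1] after spin(left): (2, 3) facing down
[2] after straight(3): (2, 0) facing down
no rival 2-sequence matches.

spin(left), straight(3)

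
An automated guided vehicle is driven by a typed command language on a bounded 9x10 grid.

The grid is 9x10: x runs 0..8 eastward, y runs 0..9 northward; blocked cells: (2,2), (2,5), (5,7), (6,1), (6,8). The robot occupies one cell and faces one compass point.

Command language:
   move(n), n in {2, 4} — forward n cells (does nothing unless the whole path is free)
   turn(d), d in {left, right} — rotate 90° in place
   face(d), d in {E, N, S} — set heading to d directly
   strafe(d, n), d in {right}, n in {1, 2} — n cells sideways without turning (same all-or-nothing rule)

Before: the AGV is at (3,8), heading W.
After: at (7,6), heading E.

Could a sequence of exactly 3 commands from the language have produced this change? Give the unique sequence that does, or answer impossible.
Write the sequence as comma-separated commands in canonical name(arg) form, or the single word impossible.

key: cell and facing (now E) both changed — the 3 commands mix motion and turning
initial: at (3,8), heading W
t=1 face(E) ⇒ at (3,8), heading E
t=2 strafe(right, 2) ⇒ at (3,6), heading E
t=3 move(4) ⇒ at (7,6), heading E
uniquely the one of 729 3-step routes that fits.

face(E), strafe(right, 2), move(4)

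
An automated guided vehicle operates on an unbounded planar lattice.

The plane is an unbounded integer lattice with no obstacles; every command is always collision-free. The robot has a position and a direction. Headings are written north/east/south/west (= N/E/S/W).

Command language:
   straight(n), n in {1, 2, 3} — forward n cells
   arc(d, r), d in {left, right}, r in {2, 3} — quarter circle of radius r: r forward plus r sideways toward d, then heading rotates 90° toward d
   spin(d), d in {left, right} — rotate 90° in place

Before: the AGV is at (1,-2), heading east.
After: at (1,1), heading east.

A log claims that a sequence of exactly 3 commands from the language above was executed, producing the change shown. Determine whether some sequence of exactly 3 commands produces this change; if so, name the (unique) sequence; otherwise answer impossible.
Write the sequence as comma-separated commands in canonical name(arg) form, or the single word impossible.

key: heading stays E — rotations cancel among the 3 commands
start: at (1,-2), heading east
step 1 (spin(left)): at (1,-2), heading north
step 2 (straight(3)): at (1,1), heading north
step 3 (spin(right)): at (1,1), heading east
uniquely the one of 729 3-step routes that fits.

spin(left), straight(3), spin(right)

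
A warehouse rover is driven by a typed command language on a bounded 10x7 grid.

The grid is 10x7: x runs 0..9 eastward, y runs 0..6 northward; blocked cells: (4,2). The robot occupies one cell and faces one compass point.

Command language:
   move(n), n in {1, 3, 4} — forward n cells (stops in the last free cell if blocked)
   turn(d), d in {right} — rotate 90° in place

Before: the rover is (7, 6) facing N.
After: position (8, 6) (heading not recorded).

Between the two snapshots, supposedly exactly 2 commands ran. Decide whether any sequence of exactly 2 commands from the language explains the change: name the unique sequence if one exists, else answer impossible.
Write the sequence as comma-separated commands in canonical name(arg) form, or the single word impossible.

turn(right), move(1)

key: order matters: swapping turn(right) and move(1) lands elsewhere
t0: (7, 6) facing N
1. turn(right) → (7, 6) facing E
2. move(1) → (8, 6) facing E
all 16 alternatives checked — unique.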